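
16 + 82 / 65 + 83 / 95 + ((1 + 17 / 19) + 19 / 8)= 221361 / 9880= 22.40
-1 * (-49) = 49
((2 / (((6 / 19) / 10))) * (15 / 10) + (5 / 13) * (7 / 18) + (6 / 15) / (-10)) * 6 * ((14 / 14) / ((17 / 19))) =10571429 / 16575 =637.79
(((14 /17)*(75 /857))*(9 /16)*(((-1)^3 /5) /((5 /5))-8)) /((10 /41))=-317709 /233104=-1.36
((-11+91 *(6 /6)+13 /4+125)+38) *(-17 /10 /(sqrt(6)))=-3349 *sqrt(6) /48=-170.90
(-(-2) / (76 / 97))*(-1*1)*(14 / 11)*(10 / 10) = -679 / 209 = -3.25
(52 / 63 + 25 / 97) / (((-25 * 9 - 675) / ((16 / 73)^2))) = -0.00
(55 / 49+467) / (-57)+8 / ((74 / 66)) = -37118 / 34447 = -1.08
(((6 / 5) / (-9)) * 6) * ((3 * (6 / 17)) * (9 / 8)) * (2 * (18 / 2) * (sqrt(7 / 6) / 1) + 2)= -243 * sqrt(42) / 85 - 162 / 85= -20.43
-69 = -69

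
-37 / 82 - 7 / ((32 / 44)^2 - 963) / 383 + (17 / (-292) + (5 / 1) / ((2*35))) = -233885799213 / 533996657684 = -0.44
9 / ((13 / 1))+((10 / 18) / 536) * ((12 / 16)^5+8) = 45006259 / 64217088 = 0.70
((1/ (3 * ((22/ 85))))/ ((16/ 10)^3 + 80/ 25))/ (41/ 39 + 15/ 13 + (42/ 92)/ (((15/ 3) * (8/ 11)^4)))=4066400000/ 58317181593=0.07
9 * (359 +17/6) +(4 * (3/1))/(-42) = 45587/14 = 3256.21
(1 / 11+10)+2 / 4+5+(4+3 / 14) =1525 / 77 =19.81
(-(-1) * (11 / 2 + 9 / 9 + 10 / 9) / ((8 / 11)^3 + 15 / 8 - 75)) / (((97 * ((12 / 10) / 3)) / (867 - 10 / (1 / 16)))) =-1289193290 / 676172547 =-1.91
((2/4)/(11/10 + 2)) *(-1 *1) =-5/31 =-0.16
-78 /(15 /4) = -104 /5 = -20.80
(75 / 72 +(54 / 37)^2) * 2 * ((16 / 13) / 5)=1.56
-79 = -79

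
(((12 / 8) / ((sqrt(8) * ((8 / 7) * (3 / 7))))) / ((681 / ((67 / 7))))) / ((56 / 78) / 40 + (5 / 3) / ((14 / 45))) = 0.00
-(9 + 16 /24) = -29 /3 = -9.67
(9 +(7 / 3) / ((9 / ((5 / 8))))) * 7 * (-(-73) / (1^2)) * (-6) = -1011269 / 36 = -28090.81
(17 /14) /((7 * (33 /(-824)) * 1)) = -7004 /1617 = -4.33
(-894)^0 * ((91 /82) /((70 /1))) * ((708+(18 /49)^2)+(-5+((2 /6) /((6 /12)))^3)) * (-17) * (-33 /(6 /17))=1884566454199 /106316280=17726.04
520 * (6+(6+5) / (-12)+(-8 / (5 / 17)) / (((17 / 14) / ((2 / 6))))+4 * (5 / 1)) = 27482 / 3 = 9160.67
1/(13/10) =10/13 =0.77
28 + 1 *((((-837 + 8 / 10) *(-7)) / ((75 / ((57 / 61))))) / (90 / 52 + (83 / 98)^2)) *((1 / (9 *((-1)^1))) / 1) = 517873884304 / 20975025375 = 24.69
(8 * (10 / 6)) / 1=40 / 3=13.33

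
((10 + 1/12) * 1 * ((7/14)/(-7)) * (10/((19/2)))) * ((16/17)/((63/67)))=-324280/427329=-0.76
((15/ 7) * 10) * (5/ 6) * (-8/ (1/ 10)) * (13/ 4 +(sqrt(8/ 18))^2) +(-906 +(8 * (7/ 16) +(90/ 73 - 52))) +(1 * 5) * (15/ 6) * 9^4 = 49788416/ 657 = 75781.46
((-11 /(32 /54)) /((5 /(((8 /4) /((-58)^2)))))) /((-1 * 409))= 297 /55035040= 0.00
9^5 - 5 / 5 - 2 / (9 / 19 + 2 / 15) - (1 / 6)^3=2206382371 / 37368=59044.70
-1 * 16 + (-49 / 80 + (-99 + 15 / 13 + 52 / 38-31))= -2847223 / 19760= -144.09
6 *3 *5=90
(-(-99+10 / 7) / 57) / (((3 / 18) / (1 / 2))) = 683 / 133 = 5.14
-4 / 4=-1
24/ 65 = 0.37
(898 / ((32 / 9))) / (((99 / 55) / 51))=114495 / 16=7155.94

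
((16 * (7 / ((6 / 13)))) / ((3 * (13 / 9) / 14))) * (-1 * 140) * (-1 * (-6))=-658560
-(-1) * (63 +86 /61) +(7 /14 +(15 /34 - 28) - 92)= -56671 /1037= -54.65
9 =9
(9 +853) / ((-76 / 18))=-3879 / 19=-204.16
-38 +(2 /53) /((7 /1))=-37.99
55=55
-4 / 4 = -1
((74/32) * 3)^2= 12321/256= 48.13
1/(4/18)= 9/2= 4.50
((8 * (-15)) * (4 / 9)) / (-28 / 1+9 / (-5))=800 / 447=1.79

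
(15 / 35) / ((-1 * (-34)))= 3 / 238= 0.01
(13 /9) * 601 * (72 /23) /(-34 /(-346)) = 10813192 /391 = 27655.22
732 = 732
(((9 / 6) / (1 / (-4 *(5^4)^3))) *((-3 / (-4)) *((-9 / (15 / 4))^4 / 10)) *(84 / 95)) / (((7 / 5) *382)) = -21870000000 / 3629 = -6026453.57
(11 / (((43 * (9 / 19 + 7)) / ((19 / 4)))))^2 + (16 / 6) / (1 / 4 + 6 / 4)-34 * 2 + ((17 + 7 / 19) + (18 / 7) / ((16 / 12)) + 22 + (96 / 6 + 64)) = 13054529569895 / 238016178624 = 54.85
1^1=1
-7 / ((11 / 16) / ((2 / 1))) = -224 / 11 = -20.36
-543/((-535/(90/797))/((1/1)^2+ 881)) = 8620668/85279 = 101.09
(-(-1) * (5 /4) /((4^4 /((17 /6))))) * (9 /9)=85 /6144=0.01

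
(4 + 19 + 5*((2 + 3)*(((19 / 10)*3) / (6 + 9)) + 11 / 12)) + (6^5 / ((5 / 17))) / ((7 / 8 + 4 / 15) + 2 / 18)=21140.91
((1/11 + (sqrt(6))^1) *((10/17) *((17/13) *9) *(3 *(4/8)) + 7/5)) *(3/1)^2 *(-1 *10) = -13788 *sqrt(6)/13 - 13788/143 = -2694.39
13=13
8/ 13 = 0.62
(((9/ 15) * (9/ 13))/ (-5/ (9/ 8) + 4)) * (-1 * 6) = 729/ 130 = 5.61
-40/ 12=-10/ 3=-3.33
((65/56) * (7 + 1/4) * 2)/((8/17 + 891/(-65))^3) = -2543303498125/350496597906896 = -0.01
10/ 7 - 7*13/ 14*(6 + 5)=-981/ 14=-70.07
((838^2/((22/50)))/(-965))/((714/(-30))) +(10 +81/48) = 328140719/4042192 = 81.18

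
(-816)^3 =-543338496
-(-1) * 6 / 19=6 / 19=0.32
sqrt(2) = 1.41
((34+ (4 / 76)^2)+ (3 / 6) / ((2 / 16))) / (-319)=-13719 / 115159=-0.12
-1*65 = -65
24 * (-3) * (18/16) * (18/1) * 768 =-1119744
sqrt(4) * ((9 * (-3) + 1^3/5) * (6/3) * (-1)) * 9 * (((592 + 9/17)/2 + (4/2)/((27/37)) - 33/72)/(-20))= -14689951/1020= -14401.91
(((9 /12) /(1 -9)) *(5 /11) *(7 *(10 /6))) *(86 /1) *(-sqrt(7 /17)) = 7525 *sqrt(119) /2992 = 27.44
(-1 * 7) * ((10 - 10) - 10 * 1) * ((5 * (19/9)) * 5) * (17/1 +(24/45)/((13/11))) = 22629950/351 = 64472.79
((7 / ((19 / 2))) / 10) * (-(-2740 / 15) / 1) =3836 / 285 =13.46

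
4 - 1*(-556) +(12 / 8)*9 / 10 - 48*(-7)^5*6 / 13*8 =774612511 / 260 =2979278.89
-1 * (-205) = 205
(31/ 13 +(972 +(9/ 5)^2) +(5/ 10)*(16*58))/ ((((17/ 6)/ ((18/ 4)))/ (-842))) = -10651515552/ 5525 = -1927876.12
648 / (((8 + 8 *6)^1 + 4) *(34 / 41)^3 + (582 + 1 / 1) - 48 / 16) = 11165202 / 10583105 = 1.06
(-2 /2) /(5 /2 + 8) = -2 /21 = -0.10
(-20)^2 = 400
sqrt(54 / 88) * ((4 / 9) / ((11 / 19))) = 38 * sqrt(33) / 363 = 0.60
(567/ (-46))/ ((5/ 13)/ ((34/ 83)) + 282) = -125307/ 2876357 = -0.04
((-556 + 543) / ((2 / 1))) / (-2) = 13 / 4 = 3.25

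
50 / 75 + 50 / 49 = 248 / 147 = 1.69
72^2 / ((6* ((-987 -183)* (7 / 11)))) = -528 / 455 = -1.16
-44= -44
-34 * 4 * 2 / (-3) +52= 428 / 3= 142.67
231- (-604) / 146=17165 / 73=235.14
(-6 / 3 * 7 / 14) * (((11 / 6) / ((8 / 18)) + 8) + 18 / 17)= -1793 / 136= -13.18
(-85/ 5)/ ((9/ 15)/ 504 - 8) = 14280/ 6719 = 2.13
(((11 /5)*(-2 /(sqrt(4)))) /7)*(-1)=11 /35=0.31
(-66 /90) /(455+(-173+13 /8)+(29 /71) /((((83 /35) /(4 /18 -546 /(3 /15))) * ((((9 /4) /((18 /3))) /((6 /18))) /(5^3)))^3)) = 1106814456 /1289844200959571926931705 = 0.00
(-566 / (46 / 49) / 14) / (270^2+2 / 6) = -849 / 1437178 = -0.00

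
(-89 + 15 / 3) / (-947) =84 / 947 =0.09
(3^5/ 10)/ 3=8.10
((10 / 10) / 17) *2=2 / 17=0.12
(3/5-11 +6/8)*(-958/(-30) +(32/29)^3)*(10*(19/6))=-44641511617/4390020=-10168.86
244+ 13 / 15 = 3673 / 15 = 244.87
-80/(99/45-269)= 0.30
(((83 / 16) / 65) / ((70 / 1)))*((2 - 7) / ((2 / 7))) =-0.02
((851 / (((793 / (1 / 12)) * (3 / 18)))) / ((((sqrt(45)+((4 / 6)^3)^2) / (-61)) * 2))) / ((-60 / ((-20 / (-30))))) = -551448 / 1554198685+150752097 * sqrt(5) / 12433589480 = 0.03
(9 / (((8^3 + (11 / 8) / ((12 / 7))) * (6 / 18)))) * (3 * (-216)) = -1679616 / 49229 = -34.12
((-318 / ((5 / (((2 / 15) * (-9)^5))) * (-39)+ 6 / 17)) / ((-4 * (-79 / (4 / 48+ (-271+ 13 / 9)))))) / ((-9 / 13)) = -253317051 / 244268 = -1037.05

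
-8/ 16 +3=5/ 2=2.50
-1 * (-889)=889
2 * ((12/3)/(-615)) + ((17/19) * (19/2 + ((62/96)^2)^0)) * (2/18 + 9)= 85.58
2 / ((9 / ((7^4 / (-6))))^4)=33232930569601 / 4251528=7816702.74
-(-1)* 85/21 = 85/21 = 4.05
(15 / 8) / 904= 15 / 7232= 0.00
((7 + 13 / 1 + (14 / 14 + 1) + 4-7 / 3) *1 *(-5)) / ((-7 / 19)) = 6745 / 21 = 321.19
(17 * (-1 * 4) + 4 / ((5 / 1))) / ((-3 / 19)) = 2128 / 5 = 425.60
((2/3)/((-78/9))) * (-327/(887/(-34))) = -11118/11531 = -0.96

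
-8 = -8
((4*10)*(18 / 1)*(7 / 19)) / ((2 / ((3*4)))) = 30240 / 19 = 1591.58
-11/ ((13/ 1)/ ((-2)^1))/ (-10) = -11/ 65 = -0.17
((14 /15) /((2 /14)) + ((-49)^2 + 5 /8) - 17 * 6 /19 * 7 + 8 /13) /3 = 70282213 /88920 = 790.40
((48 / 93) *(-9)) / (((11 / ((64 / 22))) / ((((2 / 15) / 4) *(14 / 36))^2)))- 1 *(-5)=37977307 / 7595775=5.00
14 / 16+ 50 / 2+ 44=559 / 8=69.88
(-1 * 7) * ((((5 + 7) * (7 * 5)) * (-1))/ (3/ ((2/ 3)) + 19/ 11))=64680/ 137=472.12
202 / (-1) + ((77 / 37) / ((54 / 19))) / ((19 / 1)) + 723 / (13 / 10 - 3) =-627.26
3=3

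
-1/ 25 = -0.04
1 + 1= 2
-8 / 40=-1 / 5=-0.20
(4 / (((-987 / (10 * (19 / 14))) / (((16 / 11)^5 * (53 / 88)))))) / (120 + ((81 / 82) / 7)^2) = -17749948497920 / 9877620070901781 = -0.00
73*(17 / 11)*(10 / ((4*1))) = 6205 / 22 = 282.05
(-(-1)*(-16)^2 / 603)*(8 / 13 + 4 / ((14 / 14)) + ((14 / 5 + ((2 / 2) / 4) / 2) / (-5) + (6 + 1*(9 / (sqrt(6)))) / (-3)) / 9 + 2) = 4738528 / 1763775 - 128*sqrt(6) / 5427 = 2.63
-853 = -853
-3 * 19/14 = -57/14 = -4.07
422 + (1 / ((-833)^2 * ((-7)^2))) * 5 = 14348236747 / 34000561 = 422.00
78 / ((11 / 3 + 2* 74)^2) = 0.00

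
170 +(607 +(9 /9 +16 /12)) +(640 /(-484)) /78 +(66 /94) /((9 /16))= 57707922 /73931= 780.56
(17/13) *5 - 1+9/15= 399/65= 6.14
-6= -6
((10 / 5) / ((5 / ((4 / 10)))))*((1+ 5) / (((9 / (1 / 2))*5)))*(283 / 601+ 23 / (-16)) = -1859 / 180300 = -0.01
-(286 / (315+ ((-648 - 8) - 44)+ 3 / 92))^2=-692321344 / 1254363889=-0.55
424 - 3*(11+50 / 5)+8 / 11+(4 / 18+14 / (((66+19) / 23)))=3077683 / 8415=365.74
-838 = -838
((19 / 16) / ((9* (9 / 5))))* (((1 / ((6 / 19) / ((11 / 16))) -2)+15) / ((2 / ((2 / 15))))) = 27683 / 373248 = 0.07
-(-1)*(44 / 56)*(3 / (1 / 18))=297 / 7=42.43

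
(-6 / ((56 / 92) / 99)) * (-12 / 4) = 20493 / 7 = 2927.57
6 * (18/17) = 108/17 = 6.35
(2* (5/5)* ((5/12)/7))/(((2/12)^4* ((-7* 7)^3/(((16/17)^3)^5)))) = -1245155224975394734080/2357328467109548227614599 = -0.00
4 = 4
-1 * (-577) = 577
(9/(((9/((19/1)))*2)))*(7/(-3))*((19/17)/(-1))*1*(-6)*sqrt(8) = -5054*sqrt(2)/17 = -420.44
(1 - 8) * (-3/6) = 7/2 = 3.50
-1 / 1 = -1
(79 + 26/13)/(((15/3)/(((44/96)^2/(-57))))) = -363/6080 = -0.06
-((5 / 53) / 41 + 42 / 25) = -91391 / 54325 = -1.68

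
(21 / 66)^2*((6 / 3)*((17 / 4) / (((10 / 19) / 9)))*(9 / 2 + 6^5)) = 2216555523 / 19360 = 114491.50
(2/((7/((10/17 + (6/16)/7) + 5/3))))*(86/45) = 283499/224910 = 1.26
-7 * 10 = -70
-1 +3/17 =-14/17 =-0.82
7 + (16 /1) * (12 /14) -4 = 117 /7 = 16.71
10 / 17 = 0.59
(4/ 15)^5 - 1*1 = -1.00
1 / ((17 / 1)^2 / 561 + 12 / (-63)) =77 / 25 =3.08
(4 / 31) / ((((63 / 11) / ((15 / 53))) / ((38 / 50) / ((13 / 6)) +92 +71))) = 1.04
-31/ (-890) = 31/ 890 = 0.03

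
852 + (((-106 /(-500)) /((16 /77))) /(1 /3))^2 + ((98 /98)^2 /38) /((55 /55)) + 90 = 289223929931 /304000000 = 951.39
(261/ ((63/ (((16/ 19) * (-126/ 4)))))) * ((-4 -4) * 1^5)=16704/ 19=879.16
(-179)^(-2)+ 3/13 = 96136/416533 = 0.23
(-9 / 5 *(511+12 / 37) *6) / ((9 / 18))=-2043252 / 185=-11044.61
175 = 175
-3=-3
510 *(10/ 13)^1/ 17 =300/ 13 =23.08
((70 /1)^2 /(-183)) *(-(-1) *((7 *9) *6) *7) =-4321800 /61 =-70849.18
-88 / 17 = -5.18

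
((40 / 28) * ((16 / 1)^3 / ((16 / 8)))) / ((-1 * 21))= -20480 / 147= -139.32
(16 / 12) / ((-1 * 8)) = -1 / 6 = -0.17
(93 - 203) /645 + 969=124979 /129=968.83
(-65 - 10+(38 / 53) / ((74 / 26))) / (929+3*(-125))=-146581 / 1086394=-0.13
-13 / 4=-3.25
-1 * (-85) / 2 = 85 / 2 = 42.50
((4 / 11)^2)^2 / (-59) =-256 / 863819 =-0.00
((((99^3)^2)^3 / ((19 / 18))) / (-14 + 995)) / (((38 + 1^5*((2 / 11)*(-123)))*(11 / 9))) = 42169403911439190873663480000000.00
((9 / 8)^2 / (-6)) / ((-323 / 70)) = 945 / 20672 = 0.05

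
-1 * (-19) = 19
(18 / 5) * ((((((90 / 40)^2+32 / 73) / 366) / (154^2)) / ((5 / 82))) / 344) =31611 / 290631421696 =0.00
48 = 48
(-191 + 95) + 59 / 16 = -1477 / 16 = -92.31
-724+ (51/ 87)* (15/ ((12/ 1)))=-83899/ 116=-723.27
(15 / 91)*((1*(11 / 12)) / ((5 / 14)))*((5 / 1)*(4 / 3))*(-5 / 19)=-550 / 741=-0.74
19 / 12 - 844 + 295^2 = 1034191 / 12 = 86182.58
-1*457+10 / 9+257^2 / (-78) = -304825 / 234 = -1302.67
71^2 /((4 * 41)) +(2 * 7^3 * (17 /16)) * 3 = 2217.36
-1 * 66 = -66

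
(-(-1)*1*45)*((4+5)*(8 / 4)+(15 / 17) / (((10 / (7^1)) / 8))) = 17550 / 17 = 1032.35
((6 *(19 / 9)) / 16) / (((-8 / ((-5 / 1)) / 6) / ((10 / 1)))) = 475 / 16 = 29.69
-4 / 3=-1.33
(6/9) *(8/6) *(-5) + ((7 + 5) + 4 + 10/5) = 122/9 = 13.56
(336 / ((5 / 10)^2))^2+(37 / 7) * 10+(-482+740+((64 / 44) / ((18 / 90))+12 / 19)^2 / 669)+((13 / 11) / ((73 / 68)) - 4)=26978151274167256 / 14932742979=1806644.05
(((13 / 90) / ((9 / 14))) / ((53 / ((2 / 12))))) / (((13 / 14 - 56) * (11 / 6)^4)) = -10192 / 8974127745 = -0.00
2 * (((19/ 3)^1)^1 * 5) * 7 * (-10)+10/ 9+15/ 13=-518435/ 117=-4431.07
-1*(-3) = 3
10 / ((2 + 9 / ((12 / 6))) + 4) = 20 / 21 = 0.95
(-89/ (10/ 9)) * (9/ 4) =-7209/ 40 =-180.22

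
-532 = -532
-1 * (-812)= 812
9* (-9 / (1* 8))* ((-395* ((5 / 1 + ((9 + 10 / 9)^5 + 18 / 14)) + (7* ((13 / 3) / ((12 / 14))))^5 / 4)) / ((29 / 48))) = 97401633131413795 / 1052352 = 92556134384.14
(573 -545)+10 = 38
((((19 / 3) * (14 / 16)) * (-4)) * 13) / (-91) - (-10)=79 / 6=13.17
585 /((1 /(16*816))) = 7637760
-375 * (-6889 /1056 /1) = 861125 /352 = 2446.38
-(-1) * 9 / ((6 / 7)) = 21 / 2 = 10.50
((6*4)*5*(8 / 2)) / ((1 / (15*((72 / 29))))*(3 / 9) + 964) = 1555200 / 3123389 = 0.50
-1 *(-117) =117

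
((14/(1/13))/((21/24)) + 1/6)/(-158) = -1.32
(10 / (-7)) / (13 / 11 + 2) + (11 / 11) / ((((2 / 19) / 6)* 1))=2771 / 49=56.55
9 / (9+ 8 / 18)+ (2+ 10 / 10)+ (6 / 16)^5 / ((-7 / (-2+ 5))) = 77008371 / 19496960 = 3.95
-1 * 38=-38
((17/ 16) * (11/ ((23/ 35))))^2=42837025/ 135424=316.32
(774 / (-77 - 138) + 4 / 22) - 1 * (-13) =527 / 55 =9.58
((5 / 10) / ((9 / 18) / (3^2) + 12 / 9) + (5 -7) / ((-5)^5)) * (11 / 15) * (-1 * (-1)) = 12397 / 46875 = 0.26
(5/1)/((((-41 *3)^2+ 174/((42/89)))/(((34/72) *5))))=2975/3905424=0.00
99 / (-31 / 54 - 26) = -5346 / 1435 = -3.73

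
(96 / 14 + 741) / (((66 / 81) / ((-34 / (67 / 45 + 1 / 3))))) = -108128925 / 6314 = -17125.27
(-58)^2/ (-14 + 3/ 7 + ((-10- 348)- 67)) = -11774/ 1535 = -7.67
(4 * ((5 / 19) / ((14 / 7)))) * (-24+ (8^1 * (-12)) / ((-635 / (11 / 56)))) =-213096 / 16891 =-12.62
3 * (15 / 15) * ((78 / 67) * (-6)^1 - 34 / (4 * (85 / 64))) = -13452 / 335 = -40.16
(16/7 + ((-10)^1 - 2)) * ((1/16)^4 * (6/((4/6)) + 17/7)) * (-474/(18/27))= 60435/50176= 1.20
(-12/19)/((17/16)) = -192/323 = -0.59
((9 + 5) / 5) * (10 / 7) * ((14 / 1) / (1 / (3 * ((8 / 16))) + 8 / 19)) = 51.48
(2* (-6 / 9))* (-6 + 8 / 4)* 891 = 4752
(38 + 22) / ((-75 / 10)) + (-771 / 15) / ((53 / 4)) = -3148 / 265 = -11.88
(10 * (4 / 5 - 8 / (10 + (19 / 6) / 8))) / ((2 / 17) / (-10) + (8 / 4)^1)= 0.15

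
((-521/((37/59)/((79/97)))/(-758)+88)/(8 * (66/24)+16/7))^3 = 4850868027501817812364502979/98917869979602711991864000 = 49.04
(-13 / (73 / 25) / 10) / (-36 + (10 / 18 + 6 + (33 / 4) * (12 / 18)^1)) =585 / 31463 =0.02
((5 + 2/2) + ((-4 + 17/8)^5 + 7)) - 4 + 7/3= -1164013/98304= -11.84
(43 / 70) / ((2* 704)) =43 / 98560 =0.00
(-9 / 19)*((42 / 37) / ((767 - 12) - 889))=189 / 47101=0.00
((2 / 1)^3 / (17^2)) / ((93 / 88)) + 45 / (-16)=-2.79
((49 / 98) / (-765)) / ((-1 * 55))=1 / 84150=0.00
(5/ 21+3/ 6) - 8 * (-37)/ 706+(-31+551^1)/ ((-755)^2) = 1957753699/ 1690238130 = 1.16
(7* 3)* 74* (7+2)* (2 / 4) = 6993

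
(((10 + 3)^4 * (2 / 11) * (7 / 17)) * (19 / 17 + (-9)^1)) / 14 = -3827174 / 3179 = -1203.89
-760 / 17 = -44.71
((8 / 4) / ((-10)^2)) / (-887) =-1 / 44350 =-0.00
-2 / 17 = -0.12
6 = 6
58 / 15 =3.87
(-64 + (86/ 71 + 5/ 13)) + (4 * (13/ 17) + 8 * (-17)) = -3065163/ 15691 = -195.35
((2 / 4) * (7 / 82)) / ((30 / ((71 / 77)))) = 71 / 54120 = 0.00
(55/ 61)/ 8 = 55/ 488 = 0.11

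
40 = 40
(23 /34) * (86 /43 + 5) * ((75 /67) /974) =12075 /2218772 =0.01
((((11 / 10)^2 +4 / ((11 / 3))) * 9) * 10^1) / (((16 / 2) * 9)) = 2531 / 880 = 2.88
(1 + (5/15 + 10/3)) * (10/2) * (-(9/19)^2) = -1890/361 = -5.24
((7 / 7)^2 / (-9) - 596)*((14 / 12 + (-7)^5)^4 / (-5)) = 110928957739999607770625 / 11664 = 9510370176611763354.82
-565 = -565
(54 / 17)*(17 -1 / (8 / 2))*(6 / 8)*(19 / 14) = 103113 / 1904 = 54.16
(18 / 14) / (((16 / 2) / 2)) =9 / 28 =0.32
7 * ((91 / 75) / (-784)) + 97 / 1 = 116387 / 1200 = 96.99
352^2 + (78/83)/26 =10284035/83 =123904.04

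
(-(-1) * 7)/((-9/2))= -14/9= -1.56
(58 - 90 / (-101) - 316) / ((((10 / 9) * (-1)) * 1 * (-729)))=-4328 / 13635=-0.32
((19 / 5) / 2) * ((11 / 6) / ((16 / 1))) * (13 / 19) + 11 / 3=1221 / 320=3.82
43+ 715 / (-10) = -57 / 2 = -28.50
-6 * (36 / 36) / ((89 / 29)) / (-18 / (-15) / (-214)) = 31030 / 89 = 348.65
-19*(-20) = 380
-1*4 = -4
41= 41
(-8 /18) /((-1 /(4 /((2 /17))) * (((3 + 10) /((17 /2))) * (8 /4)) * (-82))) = -289 /4797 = -0.06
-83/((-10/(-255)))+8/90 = -2116.41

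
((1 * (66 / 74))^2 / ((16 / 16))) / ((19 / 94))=102366 / 26011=3.94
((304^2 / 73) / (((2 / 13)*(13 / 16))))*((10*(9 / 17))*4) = 266158080 / 1241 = 214470.65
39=39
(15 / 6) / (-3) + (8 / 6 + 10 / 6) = 13 / 6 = 2.17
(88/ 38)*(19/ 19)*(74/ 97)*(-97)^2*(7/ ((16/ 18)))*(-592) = -1472408784/ 19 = -77495199.16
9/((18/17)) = 17/2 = 8.50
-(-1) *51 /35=51 /35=1.46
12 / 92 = 3 / 23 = 0.13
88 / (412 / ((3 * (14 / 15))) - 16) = 308 / 459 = 0.67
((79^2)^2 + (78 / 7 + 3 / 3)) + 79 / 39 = 10633375981 / 273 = 38950095.17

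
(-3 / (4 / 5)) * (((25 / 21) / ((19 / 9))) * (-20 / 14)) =5625 / 1862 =3.02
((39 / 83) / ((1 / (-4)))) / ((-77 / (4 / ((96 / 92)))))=598 / 6391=0.09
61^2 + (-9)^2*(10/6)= 3856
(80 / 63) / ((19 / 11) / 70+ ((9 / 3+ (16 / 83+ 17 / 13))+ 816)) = 9495200 / 6135452109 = 0.00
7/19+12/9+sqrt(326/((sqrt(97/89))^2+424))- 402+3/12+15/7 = -635057/1596+sqrt(1097686662)/37833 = -397.03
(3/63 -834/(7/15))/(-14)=37529/294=127.65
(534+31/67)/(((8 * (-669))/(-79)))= 2828911/358584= 7.89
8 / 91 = 0.09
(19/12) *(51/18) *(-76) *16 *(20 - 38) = 98192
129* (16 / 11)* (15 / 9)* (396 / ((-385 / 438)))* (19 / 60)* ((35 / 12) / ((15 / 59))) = -511828.22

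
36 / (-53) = -36 / 53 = -0.68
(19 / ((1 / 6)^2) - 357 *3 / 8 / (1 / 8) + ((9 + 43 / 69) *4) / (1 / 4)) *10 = -2330.29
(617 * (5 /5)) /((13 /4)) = 2468 /13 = 189.85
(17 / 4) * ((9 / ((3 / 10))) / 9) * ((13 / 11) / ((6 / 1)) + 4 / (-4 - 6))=-1139 / 396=-2.88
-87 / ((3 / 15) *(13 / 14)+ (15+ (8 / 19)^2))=-75810 / 13387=-5.66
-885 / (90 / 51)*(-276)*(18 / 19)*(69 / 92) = 1868589 / 19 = 98346.79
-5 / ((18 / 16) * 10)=-4 / 9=-0.44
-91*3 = -273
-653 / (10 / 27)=-17631 / 10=-1763.10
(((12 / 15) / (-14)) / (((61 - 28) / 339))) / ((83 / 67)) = -15142 / 31955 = -0.47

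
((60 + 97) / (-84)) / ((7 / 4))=-1.07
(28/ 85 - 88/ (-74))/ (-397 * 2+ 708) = -2388/ 135235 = -0.02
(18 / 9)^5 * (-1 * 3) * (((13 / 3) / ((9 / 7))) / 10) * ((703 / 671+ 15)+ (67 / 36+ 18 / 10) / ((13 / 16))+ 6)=-1167403552 / 1358775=-859.16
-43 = -43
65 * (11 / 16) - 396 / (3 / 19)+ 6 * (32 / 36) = -117983 / 48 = -2457.98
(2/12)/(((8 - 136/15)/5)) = -25/32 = -0.78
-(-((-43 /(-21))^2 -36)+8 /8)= -14468 /441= -32.81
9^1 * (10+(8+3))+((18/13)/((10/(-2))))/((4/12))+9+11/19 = 244219/1235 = 197.75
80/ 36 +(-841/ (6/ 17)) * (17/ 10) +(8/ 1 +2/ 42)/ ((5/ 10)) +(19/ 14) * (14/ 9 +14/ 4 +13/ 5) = -844643/ 210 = -4022.11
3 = 3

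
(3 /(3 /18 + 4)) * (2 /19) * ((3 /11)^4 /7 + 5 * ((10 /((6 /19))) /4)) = 146046891 /48681325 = 3.00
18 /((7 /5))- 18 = -36 /7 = -5.14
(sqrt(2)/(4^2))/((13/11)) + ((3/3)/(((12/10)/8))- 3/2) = 11 * sqrt(2)/208 + 31/6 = 5.24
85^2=7225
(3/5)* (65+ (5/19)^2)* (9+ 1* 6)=211410/361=585.62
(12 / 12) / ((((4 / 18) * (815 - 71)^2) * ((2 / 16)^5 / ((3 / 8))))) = 96 / 961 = 0.10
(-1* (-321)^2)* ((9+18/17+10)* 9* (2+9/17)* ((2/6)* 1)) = -4532670549/289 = -15683981.14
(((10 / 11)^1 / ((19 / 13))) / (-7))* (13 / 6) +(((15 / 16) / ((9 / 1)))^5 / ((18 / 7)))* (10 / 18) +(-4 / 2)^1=-132406683523831 / 60390069239808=-2.19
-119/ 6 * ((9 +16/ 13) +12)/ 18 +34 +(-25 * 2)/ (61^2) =49586545/ 5224284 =9.49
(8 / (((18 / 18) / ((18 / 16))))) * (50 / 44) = 225 / 22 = 10.23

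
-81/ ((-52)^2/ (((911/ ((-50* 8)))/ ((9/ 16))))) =8199/ 67600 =0.12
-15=-15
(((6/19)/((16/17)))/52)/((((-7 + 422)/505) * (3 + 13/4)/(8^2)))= 41208/512525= 0.08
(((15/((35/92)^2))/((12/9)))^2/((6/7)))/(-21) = -335.67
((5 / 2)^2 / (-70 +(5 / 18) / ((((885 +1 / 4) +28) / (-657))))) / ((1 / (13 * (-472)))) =14009255 / 25644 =546.30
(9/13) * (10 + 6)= 144/13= 11.08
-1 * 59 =-59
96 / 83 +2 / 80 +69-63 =23843 / 3320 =7.18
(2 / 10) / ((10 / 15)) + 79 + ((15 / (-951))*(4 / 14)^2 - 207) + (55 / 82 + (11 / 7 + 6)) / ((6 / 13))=-1399080367 / 12737060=-109.84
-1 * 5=-5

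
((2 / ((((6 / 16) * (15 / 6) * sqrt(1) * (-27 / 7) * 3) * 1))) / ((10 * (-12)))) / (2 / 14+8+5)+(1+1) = 838399 / 419175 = 2.00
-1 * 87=-87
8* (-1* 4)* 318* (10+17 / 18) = -334112 / 3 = -111370.67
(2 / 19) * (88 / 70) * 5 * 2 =176 / 133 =1.32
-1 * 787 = -787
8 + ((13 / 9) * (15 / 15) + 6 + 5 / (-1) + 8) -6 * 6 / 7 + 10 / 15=880 / 63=13.97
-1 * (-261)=261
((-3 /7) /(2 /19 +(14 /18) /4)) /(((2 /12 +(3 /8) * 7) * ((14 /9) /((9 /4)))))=-498636 /673015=-0.74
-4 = -4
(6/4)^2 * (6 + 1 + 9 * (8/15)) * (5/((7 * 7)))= 531/196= 2.71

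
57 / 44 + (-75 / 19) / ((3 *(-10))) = 1.43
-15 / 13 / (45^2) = -1 / 1755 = -0.00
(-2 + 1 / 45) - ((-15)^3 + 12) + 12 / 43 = 6504118 / 1935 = 3361.30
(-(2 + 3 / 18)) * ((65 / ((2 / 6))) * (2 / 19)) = -845 / 19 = -44.47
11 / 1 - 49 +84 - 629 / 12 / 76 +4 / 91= 3764041 / 82992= 45.35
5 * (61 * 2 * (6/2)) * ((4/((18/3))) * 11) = 13420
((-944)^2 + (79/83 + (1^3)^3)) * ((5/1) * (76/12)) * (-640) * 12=-17988154240000/83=-216724749879.52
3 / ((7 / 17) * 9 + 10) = 51 / 233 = 0.22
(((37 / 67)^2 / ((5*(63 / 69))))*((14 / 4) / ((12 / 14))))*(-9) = -220409 / 89780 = -2.45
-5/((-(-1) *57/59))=-295/57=-5.18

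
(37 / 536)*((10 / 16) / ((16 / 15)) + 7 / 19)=85877 / 1303552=0.07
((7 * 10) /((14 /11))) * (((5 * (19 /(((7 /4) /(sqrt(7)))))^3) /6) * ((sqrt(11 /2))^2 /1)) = 331975600 * sqrt(7) /147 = 5974999.18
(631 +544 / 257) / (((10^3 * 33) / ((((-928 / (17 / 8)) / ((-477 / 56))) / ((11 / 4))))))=3758117888 / 10506898875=0.36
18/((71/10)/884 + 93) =159120/822191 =0.19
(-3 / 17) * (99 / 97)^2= -29403 / 159953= -0.18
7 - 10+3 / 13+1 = -1.77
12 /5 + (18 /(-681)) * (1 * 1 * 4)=2604 /1135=2.29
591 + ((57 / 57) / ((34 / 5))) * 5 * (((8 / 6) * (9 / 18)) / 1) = 30166 / 51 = 591.49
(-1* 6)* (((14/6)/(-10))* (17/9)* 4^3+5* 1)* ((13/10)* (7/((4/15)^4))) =64148175/256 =250578.81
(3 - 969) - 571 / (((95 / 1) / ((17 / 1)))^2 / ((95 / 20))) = -2000419 / 1900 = -1052.85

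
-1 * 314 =-314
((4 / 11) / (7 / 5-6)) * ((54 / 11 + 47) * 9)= -102780 / 2783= -36.93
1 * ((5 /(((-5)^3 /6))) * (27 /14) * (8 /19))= -648 /3325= -0.19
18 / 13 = 1.38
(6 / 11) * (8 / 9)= 16 / 33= 0.48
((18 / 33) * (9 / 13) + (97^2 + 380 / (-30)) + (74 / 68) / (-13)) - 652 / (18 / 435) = -92767535 / 14586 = -6360.04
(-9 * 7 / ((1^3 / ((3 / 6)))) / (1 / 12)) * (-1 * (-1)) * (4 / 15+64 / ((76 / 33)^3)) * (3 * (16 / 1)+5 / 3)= -3545100678 / 34295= -103370.77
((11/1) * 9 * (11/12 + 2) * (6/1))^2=12006225/4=3001556.25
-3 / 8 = -0.38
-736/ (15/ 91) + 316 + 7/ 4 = -248839/ 60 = -4147.32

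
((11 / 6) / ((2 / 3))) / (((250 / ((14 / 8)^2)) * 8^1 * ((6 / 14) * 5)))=3773 / 1920000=0.00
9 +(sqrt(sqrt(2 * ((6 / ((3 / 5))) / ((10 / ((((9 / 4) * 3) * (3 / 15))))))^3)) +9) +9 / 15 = 9 * 15^(1 / 4) * 2^(3 / 4) / 20 +93 / 5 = 20.09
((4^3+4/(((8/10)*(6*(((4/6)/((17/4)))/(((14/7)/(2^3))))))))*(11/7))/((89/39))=44.99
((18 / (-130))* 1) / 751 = -9 / 48815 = -0.00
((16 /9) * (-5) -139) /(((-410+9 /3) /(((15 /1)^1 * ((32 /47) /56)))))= 2420 /36519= 0.07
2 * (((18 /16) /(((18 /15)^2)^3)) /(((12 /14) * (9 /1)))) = 0.10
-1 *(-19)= 19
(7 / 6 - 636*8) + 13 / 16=-244129 / 48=-5086.02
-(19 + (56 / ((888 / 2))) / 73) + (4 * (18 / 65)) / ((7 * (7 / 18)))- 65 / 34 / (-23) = -373601263379 / 20181899010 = -18.51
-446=-446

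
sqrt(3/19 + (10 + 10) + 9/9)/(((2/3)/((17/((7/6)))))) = 153 * sqrt(7638)/133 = 100.54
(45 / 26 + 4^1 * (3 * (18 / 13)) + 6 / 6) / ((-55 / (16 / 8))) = -503 / 715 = -0.70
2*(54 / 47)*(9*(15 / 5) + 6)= 3564 / 47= 75.83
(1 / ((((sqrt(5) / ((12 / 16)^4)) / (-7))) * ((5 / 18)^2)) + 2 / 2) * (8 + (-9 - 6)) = -7 + 321489 * sqrt(5) / 8000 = 82.86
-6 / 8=-3 / 4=-0.75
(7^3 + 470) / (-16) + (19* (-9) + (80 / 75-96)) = -76019 / 240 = -316.75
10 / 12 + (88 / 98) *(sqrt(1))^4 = 509 / 294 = 1.73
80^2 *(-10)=-64000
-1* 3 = -3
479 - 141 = 338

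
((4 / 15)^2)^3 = 4096 / 11390625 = 0.00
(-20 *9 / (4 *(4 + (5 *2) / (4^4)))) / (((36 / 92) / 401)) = -5902720 / 517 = -11417.25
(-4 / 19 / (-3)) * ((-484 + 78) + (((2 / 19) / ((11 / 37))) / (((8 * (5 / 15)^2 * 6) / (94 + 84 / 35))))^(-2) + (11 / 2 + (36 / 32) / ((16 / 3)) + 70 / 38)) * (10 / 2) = -3467029356301115 / 24800388130656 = -139.80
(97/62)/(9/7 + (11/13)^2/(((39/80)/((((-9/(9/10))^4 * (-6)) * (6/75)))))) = -1491763/6720566074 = -0.00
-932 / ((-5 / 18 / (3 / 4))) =2516.40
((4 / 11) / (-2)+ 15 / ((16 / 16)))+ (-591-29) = -6657 / 11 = -605.18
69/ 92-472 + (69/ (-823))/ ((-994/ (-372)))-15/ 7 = -110654393/ 233732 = -473.42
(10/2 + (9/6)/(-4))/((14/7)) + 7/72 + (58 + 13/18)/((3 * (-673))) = 692137/290736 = 2.38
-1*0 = 0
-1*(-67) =67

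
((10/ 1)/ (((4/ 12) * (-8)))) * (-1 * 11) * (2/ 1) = 165/ 2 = 82.50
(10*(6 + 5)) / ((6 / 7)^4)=132055 / 648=203.79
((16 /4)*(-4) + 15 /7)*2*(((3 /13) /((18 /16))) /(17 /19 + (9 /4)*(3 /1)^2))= -0.27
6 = 6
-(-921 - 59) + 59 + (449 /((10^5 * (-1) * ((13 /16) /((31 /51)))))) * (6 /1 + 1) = 4305258817 /4143750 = 1038.98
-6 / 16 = -3 / 8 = -0.38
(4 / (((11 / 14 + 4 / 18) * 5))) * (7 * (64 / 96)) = 3.70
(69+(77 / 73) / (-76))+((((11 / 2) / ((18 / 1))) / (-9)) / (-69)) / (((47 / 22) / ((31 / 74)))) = 1859955194411 / 26961257754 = 68.99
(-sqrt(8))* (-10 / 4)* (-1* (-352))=1760* sqrt(2)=2489.02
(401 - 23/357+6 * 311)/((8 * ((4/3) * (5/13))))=657553/1190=552.57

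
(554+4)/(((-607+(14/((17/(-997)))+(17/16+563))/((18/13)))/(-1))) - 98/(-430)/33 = 70155781/98684355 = 0.71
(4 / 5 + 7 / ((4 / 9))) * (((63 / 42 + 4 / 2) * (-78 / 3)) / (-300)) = 30121 / 6000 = 5.02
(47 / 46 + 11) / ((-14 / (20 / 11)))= -395 / 253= -1.56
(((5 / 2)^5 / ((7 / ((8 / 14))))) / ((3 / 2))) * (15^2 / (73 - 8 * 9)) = 234375 / 196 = 1195.79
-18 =-18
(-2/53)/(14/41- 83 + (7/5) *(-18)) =410/1171883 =0.00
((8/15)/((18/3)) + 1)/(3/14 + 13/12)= 1372/1635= 0.84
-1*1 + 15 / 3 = 4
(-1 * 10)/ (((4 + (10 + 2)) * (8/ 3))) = -15/ 64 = -0.23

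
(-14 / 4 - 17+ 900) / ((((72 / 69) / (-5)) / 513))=-34590735 / 16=-2161920.94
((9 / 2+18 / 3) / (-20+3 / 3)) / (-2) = 21 / 76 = 0.28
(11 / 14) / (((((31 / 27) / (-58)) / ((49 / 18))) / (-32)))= 107184 / 31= 3457.55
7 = 7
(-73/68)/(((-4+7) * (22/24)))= -73/187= -0.39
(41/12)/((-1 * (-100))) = 41/1200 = 0.03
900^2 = 810000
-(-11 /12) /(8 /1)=0.11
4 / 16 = 1 / 4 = 0.25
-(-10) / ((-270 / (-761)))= 761 / 27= 28.19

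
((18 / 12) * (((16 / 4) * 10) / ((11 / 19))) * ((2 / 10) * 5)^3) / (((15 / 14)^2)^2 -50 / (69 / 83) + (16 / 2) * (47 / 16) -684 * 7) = -3021802560 / 140637337313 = -0.02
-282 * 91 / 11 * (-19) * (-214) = -104341692 / 11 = -9485608.36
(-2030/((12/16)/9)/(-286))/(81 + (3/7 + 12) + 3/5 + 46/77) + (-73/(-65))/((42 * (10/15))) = 62341463/66304420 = 0.94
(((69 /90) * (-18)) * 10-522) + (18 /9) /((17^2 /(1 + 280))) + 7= -188155 /289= -651.06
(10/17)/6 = 0.10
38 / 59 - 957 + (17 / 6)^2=-2014249 / 2124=-948.33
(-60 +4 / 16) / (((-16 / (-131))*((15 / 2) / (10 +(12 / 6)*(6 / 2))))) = -31309 / 30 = -1043.63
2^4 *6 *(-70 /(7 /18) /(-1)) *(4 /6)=11520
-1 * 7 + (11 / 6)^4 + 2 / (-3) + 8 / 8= 6001 / 1296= 4.63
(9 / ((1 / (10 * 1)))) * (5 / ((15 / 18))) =540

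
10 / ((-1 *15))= -2 / 3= -0.67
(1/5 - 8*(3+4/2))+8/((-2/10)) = -399/5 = -79.80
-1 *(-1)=1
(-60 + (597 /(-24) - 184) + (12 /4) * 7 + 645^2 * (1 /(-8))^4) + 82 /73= -43410911 /299008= -145.18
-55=-55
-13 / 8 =-1.62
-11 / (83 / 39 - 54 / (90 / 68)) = 2145 / 7541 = 0.28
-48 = -48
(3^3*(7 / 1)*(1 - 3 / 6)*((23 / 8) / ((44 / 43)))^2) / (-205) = -184864869 / 50800640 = -3.64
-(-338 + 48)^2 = -84100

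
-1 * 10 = -10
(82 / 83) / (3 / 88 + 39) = 0.03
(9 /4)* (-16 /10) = -18 /5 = -3.60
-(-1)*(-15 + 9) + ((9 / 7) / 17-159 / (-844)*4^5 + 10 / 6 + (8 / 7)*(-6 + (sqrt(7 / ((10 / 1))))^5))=7*sqrt(70) / 125 + 13694080 / 75327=182.26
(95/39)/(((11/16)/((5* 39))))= 7600/11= 690.91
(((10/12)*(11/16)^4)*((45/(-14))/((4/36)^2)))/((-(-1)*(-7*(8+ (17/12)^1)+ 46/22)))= 117406179/154599424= 0.76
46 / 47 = 0.98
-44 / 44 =-1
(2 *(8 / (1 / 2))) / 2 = 16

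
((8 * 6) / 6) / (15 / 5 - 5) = -4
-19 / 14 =-1.36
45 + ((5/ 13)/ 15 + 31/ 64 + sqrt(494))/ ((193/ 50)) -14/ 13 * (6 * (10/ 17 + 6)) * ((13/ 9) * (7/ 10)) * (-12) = 50 * sqrt(494)/ 193 + 11498902981/ 20473440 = 567.41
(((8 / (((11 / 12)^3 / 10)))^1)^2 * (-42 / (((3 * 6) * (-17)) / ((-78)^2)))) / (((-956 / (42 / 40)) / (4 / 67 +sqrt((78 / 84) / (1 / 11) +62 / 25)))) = -35841.06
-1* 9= -9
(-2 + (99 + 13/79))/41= 7676/3239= 2.37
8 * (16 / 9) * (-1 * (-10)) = 1280 / 9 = 142.22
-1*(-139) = 139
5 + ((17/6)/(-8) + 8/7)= 1945/336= 5.79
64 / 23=2.78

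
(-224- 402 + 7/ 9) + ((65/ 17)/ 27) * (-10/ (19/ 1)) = -5453213/ 8721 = -625.30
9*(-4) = -36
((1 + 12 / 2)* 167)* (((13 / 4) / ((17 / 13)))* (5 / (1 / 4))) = 987805 / 17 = 58106.18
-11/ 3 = -3.67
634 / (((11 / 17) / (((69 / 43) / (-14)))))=-371841 / 3311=-112.30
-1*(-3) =3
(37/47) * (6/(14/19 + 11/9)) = 37962/15745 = 2.41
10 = 10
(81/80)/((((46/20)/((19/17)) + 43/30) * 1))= 0.29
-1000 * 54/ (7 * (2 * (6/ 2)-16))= 5400/ 7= 771.43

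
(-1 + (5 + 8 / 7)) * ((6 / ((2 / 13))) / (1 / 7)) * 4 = 5616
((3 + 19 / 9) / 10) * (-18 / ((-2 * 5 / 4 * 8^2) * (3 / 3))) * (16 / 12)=23 / 300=0.08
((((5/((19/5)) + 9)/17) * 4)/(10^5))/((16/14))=343/16150000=0.00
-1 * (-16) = 16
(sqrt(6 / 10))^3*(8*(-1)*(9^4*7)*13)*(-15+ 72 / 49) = 1357182216*sqrt(15) / 175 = 30036252.12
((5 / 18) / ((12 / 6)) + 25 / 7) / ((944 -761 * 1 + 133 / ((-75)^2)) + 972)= 584375 / 181916224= 0.00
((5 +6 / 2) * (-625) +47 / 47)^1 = -4999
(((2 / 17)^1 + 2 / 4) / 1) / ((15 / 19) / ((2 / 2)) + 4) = 0.13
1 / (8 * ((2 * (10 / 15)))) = 3 / 32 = 0.09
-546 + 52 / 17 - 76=-10522 / 17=-618.94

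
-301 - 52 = -353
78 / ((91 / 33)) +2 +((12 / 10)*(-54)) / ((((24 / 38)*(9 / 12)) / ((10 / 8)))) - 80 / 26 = -13085 / 91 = -143.79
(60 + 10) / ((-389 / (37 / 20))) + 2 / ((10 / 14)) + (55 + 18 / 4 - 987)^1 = -1799189 / 1945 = -925.03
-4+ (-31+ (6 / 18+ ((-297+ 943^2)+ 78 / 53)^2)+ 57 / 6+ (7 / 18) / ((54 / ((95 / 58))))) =125142278604175176677 / 158360184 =790238274818.97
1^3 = 1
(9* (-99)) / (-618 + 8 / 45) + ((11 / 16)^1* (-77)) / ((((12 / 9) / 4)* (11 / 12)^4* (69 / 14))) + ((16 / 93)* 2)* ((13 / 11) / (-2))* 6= -108930357857 / 2398561946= -45.41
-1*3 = -3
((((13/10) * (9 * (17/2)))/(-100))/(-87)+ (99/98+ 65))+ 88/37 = 7192535019/105154000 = 68.40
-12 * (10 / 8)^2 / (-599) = 75 / 2396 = 0.03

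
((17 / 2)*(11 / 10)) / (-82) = -187 / 1640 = -0.11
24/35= 0.69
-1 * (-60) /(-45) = -4 /3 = -1.33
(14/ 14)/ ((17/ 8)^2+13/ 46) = 0.21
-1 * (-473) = 473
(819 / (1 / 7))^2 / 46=32867289 / 46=714506.28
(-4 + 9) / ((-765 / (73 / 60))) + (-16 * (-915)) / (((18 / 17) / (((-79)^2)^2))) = 4943887041232727 / 9180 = 538549786626.66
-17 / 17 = -1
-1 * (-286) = 286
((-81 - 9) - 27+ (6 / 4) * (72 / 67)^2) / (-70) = 517437 / 314230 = 1.65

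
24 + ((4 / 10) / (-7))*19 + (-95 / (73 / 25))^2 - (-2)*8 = 204679973 / 186515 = 1097.39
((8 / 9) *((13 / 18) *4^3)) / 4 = 832 / 81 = 10.27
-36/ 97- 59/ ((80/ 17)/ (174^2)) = -736396299/ 1940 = -379585.72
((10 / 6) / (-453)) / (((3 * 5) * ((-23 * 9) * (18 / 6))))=1 / 2531817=0.00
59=59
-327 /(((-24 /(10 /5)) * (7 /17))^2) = -31501 /2352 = -13.39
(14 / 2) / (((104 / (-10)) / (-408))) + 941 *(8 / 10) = 66782 / 65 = 1027.42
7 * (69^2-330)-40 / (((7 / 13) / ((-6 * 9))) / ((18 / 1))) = 722559 / 7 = 103222.71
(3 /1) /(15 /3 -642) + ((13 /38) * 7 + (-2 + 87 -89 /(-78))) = 88.53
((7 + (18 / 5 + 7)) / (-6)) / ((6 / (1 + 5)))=-44 / 15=-2.93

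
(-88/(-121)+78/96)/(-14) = -271/2464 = -0.11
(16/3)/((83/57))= 304/83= 3.66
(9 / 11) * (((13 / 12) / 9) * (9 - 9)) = 0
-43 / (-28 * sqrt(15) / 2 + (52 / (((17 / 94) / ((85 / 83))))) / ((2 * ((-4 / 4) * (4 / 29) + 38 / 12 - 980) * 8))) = -10750206196223 / 39018833375997541 + 119843574119571722 * sqrt(15) / 585282500639963115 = 0.79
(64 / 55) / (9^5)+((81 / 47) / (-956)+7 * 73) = 74567635431493 / 145925431740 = 511.00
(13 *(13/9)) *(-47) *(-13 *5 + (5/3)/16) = 24742445/432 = 57274.18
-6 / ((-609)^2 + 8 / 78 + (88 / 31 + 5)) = -3627 / 224202365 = -0.00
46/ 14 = 23/ 7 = 3.29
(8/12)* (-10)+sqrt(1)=-17/3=-5.67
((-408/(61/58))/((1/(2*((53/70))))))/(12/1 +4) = -78387/2135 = -36.72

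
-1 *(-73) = 73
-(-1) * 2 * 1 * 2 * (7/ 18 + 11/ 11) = 50/ 9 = 5.56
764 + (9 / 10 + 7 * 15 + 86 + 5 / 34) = 81264 / 85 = 956.05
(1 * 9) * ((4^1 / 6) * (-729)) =-4374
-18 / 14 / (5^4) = -9 / 4375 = -0.00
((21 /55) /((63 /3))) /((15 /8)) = 8 /825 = 0.01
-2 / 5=-0.40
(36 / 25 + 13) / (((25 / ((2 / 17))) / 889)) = 641858 / 10625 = 60.41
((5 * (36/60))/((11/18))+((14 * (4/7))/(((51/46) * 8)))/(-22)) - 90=-47759/561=-85.13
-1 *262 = -262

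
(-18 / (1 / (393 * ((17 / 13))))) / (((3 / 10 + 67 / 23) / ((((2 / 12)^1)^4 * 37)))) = -9475885 / 115284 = -82.20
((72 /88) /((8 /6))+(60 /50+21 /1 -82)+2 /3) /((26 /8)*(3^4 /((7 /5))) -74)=-270361 /526845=-0.51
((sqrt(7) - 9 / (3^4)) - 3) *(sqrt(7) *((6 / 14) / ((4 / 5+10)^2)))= 25 / 972 - 25 *sqrt(7) / 2187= -0.00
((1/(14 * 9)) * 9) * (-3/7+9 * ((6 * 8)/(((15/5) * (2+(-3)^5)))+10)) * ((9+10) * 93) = 265224933/23618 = 11229.78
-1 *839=-839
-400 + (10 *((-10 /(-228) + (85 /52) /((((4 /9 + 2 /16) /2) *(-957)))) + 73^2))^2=266736867010765213873825 /93925928188521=2839864051.97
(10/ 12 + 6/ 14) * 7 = 53/ 6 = 8.83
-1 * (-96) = 96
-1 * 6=-6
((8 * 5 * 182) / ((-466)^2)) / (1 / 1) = 1820 / 54289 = 0.03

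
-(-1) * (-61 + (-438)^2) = 191783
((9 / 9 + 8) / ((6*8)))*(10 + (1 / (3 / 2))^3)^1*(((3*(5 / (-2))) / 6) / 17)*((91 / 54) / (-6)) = 63245 / 1586304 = 0.04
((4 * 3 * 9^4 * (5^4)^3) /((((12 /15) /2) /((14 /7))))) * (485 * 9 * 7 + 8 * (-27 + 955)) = 3650100864257812500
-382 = -382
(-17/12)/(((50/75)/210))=-1785/4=-446.25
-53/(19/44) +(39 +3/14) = -22217/266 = -83.52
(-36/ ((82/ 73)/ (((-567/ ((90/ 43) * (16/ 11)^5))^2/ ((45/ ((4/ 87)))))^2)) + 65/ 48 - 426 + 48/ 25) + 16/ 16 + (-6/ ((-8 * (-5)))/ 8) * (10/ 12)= -509997834779327216414423454670603339/ 976991512174969419680710656000000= -522.01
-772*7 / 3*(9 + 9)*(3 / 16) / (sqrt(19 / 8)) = -12159*sqrt(38) / 19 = -3944.90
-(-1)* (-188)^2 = 35344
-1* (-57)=57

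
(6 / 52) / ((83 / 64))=96 / 1079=0.09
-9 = -9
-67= -67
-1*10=-10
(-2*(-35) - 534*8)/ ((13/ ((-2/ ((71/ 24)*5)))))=201696/ 4615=43.70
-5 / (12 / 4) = -5 / 3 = -1.67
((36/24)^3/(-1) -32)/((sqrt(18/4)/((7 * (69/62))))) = -45563 * sqrt(2)/496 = -129.91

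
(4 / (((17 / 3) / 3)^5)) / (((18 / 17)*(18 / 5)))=3645 / 83521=0.04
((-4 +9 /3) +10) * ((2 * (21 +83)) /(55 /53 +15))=49608 /425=116.72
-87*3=-261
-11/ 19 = -0.58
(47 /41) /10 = 47 /410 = 0.11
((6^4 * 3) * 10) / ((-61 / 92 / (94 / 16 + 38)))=-156939120 / 61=-2572772.46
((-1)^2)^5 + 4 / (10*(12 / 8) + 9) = 7 / 6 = 1.17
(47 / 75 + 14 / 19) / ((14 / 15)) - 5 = -4707 / 1330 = -3.54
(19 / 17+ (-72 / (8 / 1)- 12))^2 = 114244 / 289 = 395.31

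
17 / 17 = 1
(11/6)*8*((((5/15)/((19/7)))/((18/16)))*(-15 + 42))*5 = 12320/57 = 216.14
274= 274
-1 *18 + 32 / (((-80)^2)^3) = -147455999999 / 8192000000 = -18.00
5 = 5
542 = 542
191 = 191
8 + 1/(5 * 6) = 241/30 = 8.03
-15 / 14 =-1.07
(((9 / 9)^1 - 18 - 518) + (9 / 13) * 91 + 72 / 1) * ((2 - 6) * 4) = 6400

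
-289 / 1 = -289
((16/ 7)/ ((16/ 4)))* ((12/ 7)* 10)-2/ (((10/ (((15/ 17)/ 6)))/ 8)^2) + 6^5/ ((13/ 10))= 1102957624/ 184093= 5991.31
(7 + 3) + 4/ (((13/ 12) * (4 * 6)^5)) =21565441/ 2156544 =10.00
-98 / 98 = -1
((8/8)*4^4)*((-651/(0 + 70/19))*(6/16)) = -84816/5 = -16963.20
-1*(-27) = 27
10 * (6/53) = 1.13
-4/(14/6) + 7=37/7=5.29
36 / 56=9 / 14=0.64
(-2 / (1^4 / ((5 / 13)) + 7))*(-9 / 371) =15 / 2968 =0.01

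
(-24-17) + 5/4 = -159/4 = -39.75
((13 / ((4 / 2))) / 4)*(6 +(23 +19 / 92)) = 47.46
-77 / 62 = -1.24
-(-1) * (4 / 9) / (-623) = -4 / 5607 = -0.00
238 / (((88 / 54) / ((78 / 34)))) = 7371 / 22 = 335.05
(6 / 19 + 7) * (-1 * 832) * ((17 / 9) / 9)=-1966016 / 1539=-1277.46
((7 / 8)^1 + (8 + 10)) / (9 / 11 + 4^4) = 1661 / 22600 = 0.07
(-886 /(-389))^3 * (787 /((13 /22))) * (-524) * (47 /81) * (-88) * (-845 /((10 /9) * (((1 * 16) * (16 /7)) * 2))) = -4638545566869957743 /1059549642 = -4377846382.09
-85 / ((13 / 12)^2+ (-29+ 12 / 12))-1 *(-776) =3009928 / 3863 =779.17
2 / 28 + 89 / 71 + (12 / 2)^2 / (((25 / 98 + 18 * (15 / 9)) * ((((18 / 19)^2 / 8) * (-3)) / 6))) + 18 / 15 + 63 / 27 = -433786289 / 26524890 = -16.35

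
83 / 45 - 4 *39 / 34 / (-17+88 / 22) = 2.20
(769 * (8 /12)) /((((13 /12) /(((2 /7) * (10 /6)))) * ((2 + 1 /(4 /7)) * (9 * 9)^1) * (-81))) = -49216 /5373459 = -0.01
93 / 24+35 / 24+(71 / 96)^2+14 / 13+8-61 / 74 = 62649745 / 4432896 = 14.13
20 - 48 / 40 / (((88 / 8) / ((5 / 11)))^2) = 292790 / 14641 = 20.00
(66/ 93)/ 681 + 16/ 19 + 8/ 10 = 3295406/ 2005545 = 1.64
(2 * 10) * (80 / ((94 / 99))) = 79200 / 47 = 1685.11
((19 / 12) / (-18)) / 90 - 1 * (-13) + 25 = 738701 / 19440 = 38.00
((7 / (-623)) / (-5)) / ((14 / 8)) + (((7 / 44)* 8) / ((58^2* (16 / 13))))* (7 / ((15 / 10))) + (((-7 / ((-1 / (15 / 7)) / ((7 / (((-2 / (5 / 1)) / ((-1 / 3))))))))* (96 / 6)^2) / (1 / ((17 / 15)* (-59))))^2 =9309462538141477905341 / 4149628560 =2243444781511.11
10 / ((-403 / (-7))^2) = 490 / 162409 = 0.00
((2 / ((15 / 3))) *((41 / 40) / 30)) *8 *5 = 41 / 75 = 0.55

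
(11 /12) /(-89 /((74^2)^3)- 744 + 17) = -451567847984 /358134355074123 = -0.00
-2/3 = -0.67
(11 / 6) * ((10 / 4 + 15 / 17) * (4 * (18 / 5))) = 1518 / 17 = 89.29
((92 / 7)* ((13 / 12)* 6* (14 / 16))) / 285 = 299 / 1140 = 0.26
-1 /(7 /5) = -5 /7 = -0.71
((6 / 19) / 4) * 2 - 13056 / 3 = -82685 / 19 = -4351.84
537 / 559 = 0.96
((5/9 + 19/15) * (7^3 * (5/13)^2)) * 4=562520/1521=369.84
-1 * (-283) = 283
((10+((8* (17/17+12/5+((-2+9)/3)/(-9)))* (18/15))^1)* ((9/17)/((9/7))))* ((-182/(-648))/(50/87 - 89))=-1702909/32428350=-0.05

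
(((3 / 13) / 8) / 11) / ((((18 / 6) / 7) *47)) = 7 / 53768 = 0.00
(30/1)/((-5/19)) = -114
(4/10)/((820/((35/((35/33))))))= 33/2050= 0.02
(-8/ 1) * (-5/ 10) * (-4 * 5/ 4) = -20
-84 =-84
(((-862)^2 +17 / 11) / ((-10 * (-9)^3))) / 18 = 8173501 / 1443420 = 5.66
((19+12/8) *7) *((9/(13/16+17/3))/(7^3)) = 8856/15239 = 0.58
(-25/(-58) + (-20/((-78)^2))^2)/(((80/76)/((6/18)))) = 219782405/1610154936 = 0.14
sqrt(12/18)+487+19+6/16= sqrt(6)/3+4051/8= 507.19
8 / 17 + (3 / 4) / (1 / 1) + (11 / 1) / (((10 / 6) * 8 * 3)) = 1.50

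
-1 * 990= -990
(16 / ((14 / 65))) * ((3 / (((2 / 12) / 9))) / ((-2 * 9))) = -4680 / 7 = -668.57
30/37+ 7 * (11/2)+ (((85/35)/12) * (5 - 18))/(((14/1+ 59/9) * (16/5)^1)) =650953/16576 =39.27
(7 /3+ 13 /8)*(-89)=-8455 /24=-352.29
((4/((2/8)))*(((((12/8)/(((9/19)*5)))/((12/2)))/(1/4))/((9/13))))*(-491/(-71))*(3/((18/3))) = 970216/28755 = 33.74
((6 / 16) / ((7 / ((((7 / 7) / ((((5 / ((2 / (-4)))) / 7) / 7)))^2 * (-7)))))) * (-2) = 7203 / 400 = 18.01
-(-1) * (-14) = -14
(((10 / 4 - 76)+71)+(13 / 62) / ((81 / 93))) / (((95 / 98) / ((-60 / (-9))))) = -23912 / 1539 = -15.54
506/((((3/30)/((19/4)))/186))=4470510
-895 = -895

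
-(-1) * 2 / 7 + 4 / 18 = 32 / 63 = 0.51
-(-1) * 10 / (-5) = -2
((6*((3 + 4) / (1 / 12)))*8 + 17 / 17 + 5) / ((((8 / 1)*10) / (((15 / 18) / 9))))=673 / 144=4.67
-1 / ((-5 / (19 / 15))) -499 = -37406 / 75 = -498.75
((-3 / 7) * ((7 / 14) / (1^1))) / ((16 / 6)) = -9 / 112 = -0.08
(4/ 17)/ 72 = 1/ 306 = 0.00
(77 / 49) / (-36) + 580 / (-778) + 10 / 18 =-7633 / 32676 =-0.23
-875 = -875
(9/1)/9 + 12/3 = 5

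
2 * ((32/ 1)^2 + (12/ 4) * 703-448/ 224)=6262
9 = 9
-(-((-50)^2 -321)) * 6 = 13074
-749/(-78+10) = 749/68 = 11.01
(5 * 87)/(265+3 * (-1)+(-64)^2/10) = 2175/3358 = 0.65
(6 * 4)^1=24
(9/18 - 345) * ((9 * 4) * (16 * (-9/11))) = 1785888/11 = 162353.45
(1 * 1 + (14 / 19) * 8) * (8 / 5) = 1048 / 95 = 11.03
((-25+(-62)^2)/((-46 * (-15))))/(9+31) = 1273/9200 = 0.14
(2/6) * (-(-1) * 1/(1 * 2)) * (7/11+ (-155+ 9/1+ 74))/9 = -785/594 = -1.32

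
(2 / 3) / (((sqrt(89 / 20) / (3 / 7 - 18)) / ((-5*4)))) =111.06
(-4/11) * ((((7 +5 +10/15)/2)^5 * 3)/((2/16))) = -79235168/891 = -88928.36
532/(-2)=-266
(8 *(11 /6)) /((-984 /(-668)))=3674 /369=9.96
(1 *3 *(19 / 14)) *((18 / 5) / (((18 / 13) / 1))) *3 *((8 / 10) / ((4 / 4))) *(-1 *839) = -3730194 / 175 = -21315.39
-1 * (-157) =157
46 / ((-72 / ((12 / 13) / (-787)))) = 23 / 30693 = 0.00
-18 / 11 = -1.64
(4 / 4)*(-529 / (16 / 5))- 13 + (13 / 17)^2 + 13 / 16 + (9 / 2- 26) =-57342 / 289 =-198.42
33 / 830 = 0.04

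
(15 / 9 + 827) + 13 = 2525 / 3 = 841.67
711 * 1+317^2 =101200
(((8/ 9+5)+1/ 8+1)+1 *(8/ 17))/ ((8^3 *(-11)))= -9161/ 6893568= -0.00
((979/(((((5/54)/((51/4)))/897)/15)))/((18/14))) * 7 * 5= 98753820165/2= 49376910082.50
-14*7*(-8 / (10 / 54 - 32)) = -21168 / 859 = -24.64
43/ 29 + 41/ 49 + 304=435280/ 1421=306.32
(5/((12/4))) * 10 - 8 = 26/3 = 8.67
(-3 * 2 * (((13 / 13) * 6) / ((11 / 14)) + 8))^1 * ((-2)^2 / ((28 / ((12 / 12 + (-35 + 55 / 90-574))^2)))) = -10279622054 / 2079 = -4944503.15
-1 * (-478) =478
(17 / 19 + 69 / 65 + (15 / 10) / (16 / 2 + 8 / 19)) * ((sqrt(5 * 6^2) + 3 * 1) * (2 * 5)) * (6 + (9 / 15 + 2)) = 21762687 / 39520 + 21762687 * sqrt(5) / 19760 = 3013.37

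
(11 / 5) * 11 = 121 / 5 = 24.20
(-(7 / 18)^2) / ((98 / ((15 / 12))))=-5 / 2592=-0.00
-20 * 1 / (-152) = 0.13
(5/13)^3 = 125/2197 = 0.06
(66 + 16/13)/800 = 437/5200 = 0.08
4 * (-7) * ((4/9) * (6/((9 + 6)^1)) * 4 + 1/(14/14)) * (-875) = 377300/9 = 41922.22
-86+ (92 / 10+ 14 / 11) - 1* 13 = -4869 / 55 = -88.53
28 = 28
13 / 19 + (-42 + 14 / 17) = -13079 / 323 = -40.49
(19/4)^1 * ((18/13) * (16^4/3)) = 143675.08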